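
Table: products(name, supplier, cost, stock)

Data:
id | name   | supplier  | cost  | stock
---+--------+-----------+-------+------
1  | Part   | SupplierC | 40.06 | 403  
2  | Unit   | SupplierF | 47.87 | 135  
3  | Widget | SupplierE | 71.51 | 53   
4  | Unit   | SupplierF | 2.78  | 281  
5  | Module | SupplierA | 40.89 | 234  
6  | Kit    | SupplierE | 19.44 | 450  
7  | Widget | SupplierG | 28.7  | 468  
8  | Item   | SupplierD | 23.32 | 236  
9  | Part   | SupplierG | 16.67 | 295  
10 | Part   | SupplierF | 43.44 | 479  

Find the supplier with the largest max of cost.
SELECT supplier, MAX(cost) as val
FROM products
GROUP BY supplier
ORDER BY val DESC
LIMIT 1

Result: SupplierE with max(cost) = 71.51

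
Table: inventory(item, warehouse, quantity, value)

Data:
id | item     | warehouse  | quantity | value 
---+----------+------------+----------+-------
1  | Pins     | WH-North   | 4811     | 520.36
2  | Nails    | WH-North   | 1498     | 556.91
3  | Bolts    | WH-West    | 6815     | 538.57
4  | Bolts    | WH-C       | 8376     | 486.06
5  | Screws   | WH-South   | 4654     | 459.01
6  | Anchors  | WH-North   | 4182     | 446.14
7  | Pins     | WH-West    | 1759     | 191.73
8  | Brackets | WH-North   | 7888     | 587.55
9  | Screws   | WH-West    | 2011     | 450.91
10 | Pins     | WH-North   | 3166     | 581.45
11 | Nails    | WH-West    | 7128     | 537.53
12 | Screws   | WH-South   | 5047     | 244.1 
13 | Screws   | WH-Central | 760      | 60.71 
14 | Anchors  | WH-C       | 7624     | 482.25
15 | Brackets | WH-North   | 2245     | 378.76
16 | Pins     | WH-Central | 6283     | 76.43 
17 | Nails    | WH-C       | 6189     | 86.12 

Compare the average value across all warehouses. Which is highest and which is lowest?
SELECT warehouse, AVG(value)
FROM inventory
GROUP BY warehouse
ORDER BY AVG(value)

All groups:
  WH-Central: 68.57
  WH-C: 351.48
  WH-South: 351.56
  WH-West: 429.69
  WH-North: 511.86

Highest: WH-North (511.86)
Lowest: WH-Central (68.57)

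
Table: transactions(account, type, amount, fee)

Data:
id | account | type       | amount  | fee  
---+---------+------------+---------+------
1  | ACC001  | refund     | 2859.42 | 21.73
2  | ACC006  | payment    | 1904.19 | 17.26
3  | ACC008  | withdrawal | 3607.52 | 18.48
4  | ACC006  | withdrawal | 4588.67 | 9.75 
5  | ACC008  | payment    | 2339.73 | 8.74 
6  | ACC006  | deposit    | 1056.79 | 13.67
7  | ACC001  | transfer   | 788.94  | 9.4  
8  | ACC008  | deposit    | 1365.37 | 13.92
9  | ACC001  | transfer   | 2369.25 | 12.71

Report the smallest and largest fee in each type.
SELECT type, MIN(fee), MAX(fee)
FROM transactions
GROUP BY type

Result:
  deposit: min=13.67, max=13.92
  payment: min=8.74, max=17.26
  refund: min=21.73, max=21.73
  transfer: min=9.40, max=12.71
  withdrawal: min=9.75, max=18.48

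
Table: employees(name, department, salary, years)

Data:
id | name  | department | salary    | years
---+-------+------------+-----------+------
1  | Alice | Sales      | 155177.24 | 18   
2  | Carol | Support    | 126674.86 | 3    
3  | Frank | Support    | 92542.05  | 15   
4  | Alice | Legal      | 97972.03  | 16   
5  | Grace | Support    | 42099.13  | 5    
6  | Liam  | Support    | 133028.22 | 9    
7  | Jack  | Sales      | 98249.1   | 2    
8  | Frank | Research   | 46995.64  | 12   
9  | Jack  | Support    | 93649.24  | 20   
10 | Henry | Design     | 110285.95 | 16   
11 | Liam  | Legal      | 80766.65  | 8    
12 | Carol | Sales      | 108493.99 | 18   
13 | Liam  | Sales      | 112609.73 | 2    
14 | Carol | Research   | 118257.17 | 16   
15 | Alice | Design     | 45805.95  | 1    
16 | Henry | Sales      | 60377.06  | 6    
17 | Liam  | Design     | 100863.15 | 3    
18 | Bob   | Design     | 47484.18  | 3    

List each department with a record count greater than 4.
SELECT department, COUNT(*) as cnt
FROM employees
GROUP BY department
HAVING COUNT(*) > 4

Result:
  Sales: 5
  Support: 5

Note: HAVING filters groups after aggregation, WHERE filters rows before.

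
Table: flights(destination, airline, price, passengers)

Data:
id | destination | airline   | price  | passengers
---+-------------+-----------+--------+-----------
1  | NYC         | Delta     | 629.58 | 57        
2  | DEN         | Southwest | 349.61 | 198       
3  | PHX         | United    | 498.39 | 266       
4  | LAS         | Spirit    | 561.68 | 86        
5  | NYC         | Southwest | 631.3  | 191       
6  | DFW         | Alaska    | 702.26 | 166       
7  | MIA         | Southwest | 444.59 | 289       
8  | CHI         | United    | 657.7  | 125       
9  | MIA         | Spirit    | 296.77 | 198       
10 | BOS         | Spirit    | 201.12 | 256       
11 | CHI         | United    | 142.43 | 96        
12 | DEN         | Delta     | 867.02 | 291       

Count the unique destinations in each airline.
SELECT airline, COUNT(DISTINCT destination)
FROM flights
GROUP BY airline

Result:
  Alaska: 1 distinct
  Delta: 2 distinct
  Southwest: 3 distinct
  Spirit: 3 distinct
  United: 2 distinct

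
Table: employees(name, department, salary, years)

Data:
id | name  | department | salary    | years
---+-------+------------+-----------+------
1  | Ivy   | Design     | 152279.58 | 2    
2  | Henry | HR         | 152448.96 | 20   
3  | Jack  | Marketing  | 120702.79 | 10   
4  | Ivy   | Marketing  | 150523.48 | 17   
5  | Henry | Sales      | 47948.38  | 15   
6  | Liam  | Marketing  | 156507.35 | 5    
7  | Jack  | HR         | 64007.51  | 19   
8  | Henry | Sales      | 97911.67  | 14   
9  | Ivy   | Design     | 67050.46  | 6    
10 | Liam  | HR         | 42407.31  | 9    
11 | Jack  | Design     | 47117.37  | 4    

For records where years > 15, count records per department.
SELECT department, COUNT(*)
FROM employees
WHERE years > 15
GROUP BY department

Note: WHERE filters rows before grouping.

Result:
  HR: 2
  Marketing: 1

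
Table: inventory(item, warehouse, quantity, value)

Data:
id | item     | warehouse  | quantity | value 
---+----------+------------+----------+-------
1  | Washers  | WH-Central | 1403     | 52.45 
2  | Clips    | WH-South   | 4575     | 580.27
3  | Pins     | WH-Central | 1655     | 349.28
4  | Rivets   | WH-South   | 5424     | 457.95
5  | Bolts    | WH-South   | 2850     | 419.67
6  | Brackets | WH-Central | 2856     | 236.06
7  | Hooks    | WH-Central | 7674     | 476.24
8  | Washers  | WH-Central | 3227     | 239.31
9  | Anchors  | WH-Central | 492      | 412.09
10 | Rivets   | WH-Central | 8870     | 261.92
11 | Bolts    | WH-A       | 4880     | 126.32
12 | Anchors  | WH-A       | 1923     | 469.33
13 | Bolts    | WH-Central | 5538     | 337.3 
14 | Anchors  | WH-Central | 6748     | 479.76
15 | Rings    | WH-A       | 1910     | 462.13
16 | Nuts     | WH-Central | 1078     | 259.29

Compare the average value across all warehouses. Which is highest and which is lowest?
SELECT warehouse, AVG(value)
FROM inventory
GROUP BY warehouse
ORDER BY AVG(value)

All groups:
  WH-Central: 310.37
  WH-A: 352.59
  WH-South: 485.96

Highest: WH-South (485.96)
Lowest: WH-Central (310.37)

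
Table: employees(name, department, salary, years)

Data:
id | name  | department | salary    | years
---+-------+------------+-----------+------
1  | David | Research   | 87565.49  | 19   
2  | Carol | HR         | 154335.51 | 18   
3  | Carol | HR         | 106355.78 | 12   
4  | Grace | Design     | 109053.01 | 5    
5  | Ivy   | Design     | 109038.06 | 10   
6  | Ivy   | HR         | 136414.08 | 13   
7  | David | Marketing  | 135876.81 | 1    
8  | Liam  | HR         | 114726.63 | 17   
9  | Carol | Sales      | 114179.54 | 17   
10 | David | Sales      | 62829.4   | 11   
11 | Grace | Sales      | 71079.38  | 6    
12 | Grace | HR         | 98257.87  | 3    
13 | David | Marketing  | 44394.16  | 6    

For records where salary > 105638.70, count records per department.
SELECT department, COUNT(*)
FROM employees
WHERE salary > 105638.70
GROUP BY department

Note: WHERE filters rows before grouping.

Result:
  Design: 2
  HR: 4
  Marketing: 1
  Sales: 1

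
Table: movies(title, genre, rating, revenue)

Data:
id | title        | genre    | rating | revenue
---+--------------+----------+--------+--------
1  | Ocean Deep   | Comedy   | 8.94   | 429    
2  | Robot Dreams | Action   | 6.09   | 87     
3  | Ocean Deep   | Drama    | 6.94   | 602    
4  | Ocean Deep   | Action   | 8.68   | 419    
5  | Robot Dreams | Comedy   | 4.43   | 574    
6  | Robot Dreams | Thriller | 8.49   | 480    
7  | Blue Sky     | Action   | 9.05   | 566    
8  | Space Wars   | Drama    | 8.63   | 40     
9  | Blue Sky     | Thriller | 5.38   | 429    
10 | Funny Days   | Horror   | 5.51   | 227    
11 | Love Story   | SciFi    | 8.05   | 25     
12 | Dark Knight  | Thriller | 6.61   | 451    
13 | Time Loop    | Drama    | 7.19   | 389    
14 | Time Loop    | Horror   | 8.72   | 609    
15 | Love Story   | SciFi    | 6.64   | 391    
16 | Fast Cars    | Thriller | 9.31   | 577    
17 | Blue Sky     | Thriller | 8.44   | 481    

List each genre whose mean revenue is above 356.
SELECT genre, AVG(revenue)
FROM movies
GROUP BY genre
HAVING AVG(revenue) > 356

Result:
  Action: avg=357.33
  Comedy: avg=501.50
  Horror: avg=418.00
  Thriller: avg=483.60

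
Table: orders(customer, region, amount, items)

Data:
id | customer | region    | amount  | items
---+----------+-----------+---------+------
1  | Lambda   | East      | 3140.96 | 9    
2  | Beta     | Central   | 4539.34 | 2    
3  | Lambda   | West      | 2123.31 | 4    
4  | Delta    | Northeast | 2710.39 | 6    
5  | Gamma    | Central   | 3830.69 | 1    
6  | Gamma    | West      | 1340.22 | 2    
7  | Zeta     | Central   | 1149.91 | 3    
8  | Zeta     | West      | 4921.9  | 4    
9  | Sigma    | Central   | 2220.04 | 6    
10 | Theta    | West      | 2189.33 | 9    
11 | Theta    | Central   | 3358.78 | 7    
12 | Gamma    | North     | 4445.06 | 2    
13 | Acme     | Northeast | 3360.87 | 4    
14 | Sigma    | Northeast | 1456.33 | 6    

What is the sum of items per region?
SELECT region, SUM(items) as result
FROM orders
GROUP BY region

Result:
  Central: 19
  East: 9
  North: 2
  Northeast: 16
  West: 19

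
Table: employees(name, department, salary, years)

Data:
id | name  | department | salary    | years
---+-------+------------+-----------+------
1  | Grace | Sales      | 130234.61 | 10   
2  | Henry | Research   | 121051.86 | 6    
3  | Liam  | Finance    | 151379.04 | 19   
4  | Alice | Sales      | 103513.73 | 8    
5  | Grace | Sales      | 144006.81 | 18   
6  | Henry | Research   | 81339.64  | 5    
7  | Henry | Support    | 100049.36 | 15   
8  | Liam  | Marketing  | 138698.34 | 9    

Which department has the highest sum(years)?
SELECT department, SUM(years) as val
FROM employees
GROUP BY department
ORDER BY val DESC
LIMIT 1

Result: Sales with sum(years) = 36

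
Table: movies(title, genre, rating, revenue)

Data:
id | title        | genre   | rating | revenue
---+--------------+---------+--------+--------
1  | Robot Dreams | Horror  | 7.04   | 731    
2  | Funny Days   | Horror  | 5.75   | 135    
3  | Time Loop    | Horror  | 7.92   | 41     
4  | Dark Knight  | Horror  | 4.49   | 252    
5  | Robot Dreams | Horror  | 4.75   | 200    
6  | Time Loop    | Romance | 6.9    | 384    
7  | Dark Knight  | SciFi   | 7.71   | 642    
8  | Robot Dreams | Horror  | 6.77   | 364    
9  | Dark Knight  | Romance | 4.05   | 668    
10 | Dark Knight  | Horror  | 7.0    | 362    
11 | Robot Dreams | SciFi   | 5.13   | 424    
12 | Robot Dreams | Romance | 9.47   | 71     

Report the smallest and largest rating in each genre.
SELECT genre, MIN(rating), MAX(rating)
FROM movies
GROUP BY genre

Result:
  Horror: min=4.49, max=7.92
  Romance: min=4.05, max=9.47
  SciFi: min=5.13, max=7.71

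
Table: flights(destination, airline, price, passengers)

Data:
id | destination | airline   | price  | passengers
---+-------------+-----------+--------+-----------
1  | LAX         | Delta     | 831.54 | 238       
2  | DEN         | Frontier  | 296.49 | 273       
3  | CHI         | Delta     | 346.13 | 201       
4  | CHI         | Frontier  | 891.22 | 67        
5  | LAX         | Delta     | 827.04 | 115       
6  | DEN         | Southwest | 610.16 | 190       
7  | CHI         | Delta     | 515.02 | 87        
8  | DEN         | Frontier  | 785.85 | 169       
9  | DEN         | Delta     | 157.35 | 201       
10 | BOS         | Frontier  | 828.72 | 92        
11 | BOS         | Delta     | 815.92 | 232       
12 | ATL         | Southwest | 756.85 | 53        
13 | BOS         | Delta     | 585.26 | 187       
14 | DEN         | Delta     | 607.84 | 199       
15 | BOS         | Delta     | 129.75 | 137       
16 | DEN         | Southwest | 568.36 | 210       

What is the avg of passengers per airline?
SELECT airline, AVG(passengers) as result
FROM flights
GROUP BY airline

Result:
  Delta: 177.44
  Frontier: 150.25
  Southwest: 151.00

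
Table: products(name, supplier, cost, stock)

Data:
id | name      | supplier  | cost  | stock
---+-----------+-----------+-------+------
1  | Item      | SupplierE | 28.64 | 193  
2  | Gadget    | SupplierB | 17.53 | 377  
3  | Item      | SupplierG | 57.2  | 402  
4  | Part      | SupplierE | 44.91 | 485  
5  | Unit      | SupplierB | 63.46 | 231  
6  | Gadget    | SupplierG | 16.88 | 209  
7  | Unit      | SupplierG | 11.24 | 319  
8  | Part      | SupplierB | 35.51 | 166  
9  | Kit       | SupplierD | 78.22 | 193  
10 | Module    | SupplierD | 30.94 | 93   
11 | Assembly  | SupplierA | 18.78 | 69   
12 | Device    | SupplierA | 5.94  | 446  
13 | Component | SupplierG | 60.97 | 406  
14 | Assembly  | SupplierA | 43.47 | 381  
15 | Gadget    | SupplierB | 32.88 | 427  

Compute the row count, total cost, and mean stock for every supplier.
SELECT supplier,
       COUNT(*) as cnt,
       SUM(cost) as total_cost,
       AVG(stock) as avg_stock
FROM products
GROUP BY supplier

Result:
  SupplierA: 3 records, 68.19 total cost, 298.67 avg stock
  SupplierB: 4 records, 149.38 total cost, 300.25 avg stock
  SupplierD: 2 records, 109.16 total cost, 143.00 avg stock
  SupplierE: 2 records, 73.55 total cost, 339.00 avg stock
  SupplierG: 4 records, 146.29 total cost, 334.00 avg stock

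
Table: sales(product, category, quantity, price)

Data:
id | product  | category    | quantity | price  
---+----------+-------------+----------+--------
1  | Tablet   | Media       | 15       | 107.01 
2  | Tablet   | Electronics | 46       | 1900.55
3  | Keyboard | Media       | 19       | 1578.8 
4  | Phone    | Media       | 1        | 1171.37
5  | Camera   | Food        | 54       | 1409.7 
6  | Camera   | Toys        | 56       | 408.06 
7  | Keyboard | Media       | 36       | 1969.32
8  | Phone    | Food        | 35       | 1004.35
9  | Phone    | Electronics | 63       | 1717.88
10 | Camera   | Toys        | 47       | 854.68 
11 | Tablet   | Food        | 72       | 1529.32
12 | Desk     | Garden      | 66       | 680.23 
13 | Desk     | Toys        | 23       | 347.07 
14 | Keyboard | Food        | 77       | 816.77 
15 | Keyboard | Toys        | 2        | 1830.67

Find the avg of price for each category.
SELECT category, AVG(price) as result
FROM sales
GROUP BY category

Result:
  Electronics: 1809.22
  Food: 1190.04
  Garden: 680.23
  Media: 1206.63
  Toys: 860.12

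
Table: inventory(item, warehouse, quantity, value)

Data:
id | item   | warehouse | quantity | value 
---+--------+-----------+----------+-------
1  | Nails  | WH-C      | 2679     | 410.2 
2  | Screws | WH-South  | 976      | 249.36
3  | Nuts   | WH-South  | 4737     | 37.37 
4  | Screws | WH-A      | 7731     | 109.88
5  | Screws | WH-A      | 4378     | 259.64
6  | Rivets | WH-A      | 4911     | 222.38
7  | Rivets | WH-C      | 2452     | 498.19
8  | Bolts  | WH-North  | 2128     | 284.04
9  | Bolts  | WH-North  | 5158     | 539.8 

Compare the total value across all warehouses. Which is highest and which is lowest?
SELECT warehouse, SUM(value)
FROM inventory
GROUP BY warehouse
ORDER BY SUM(value)

All groups:
  WH-South: 286.73
  WH-A: 591.90
  WH-North: 823.84
  WH-C: 908.39

Highest: WH-C (908.39)
Lowest: WH-South (286.73)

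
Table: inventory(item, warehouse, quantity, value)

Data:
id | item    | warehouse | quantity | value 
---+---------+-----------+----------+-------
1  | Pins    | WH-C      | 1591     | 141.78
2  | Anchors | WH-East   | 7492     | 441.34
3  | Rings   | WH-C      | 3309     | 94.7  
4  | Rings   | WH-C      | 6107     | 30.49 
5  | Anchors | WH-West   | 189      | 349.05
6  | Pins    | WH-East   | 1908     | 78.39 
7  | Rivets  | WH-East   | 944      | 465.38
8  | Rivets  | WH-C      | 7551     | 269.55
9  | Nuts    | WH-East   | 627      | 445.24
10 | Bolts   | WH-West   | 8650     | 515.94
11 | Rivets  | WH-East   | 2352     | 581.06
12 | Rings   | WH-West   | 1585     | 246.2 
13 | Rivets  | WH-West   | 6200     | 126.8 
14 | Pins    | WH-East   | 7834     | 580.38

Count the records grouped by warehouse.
SELECT warehouse, COUNT(*) as count
FROM inventory
GROUP BY warehouse

Result:
  WH-C: 4
  WH-East: 6
  WH-West: 4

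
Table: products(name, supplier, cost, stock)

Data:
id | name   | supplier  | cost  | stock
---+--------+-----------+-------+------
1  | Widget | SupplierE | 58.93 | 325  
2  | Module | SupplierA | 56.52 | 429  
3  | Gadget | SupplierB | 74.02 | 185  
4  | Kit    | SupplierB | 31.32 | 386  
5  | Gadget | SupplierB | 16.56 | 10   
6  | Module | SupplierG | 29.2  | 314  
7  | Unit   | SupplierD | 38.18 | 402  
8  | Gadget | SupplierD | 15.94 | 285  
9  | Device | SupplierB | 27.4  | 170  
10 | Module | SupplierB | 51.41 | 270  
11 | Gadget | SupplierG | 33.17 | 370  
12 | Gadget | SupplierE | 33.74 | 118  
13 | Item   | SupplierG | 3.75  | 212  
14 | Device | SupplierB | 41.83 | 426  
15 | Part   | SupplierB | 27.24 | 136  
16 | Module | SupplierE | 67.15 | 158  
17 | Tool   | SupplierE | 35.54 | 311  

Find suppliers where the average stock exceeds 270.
SELECT supplier, AVG(stock)
FROM products
GROUP BY supplier
HAVING AVG(stock) > 270

Result:
  SupplierA: avg=429.00
  SupplierD: avg=343.50
  SupplierG: avg=298.67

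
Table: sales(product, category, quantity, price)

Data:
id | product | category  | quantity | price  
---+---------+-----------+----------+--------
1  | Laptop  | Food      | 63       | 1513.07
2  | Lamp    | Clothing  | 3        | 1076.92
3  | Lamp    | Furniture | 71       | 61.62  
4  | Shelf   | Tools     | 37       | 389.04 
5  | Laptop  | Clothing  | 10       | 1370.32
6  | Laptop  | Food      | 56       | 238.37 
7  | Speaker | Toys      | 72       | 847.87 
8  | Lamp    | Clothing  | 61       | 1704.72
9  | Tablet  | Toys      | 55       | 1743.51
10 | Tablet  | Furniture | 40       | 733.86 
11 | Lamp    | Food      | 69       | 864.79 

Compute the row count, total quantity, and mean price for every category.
SELECT category,
       COUNT(*) as cnt,
       SUM(quantity) as total_quantity,
       AVG(price) as avg_price
FROM sales
GROUP BY category

Result:
  Clothing: 3 records, 74 total quantity, 1383.99 avg price
  Food: 3 records, 188 total quantity, 872.08 avg price
  Furniture: 2 records, 111 total quantity, 397.74 avg price
  Tools: 1 records, 37 total quantity, 389.04 avg price
  Toys: 2 records, 127 total quantity, 1295.69 avg price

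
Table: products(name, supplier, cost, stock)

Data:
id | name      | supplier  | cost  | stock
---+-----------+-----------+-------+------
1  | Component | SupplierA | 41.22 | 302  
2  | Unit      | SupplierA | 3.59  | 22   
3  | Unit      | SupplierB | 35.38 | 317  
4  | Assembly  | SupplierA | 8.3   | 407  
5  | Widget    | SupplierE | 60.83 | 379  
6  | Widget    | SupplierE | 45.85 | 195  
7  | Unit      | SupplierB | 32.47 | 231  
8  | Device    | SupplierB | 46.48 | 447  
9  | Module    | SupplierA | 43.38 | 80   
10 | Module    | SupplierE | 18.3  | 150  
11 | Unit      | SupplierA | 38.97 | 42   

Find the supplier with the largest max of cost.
SELECT supplier, MAX(cost) as val
FROM products
GROUP BY supplier
ORDER BY val DESC
LIMIT 1

Result: SupplierE with max(cost) = 60.83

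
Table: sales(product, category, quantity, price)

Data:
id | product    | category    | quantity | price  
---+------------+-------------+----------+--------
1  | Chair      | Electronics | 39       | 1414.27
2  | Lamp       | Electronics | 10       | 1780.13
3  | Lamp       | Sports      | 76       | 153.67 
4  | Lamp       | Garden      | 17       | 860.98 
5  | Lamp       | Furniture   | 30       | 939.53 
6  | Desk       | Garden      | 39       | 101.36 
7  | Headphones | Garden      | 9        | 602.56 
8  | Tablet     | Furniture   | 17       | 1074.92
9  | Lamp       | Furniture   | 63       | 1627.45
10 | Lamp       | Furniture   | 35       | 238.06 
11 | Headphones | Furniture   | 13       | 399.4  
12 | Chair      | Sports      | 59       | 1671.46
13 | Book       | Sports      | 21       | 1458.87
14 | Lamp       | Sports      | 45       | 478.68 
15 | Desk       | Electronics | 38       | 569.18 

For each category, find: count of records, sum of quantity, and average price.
SELECT category,
       COUNT(*) as cnt,
       SUM(quantity) as total_quantity,
       AVG(price) as avg_price
FROM sales
GROUP BY category

Result:
  Electronics: 3 records, 87 total quantity, 1254.53 avg price
  Furniture: 5 records, 158 total quantity, 855.87 avg price
  Garden: 3 records, 65 total quantity, 521.63 avg price
  Sports: 4 records, 201 total quantity, 940.67 avg price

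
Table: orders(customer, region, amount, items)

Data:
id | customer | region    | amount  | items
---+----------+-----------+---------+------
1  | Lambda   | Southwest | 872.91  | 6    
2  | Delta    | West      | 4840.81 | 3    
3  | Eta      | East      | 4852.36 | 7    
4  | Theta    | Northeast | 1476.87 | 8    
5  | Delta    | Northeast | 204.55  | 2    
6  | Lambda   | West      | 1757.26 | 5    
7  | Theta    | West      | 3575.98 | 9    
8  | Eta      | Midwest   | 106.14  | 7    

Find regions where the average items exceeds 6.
SELECT region, AVG(items)
FROM orders
GROUP BY region
HAVING AVG(items) > 6

Result:
  East: avg=7.00
  Midwest: avg=7.00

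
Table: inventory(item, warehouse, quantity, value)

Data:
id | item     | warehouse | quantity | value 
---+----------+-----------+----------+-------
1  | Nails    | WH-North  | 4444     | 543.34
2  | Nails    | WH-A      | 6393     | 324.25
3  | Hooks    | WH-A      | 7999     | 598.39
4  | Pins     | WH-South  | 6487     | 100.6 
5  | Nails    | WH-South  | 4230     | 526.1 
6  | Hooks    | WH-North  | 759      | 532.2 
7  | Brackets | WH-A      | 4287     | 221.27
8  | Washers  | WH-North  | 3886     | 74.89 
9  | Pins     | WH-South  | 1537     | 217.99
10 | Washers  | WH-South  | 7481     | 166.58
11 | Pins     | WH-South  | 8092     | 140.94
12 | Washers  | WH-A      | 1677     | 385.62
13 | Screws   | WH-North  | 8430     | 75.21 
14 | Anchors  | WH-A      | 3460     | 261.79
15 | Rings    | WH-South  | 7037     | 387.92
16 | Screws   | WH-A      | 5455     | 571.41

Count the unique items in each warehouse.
SELECT warehouse, COUNT(DISTINCT item)
FROM inventory
GROUP BY warehouse

Result:
  WH-A: 6 distinct
  WH-North: 4 distinct
  WH-South: 4 distinct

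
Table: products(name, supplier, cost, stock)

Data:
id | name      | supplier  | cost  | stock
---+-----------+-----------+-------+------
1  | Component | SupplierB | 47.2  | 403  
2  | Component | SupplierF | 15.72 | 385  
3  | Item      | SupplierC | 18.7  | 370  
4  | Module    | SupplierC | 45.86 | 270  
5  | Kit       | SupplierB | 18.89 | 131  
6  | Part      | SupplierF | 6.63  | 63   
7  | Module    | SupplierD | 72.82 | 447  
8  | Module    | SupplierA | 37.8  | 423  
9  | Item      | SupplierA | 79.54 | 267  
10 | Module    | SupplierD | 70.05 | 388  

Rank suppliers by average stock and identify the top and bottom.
SELECT supplier, AVG(stock)
FROM products
GROUP BY supplier
ORDER BY AVG(stock)

All groups:
  SupplierF: 224.00
  SupplierB: 267.00
  SupplierC: 320.00
  SupplierA: 345.00
  SupplierD: 417.50

Highest: SupplierD (417.50)
Lowest: SupplierF (224.00)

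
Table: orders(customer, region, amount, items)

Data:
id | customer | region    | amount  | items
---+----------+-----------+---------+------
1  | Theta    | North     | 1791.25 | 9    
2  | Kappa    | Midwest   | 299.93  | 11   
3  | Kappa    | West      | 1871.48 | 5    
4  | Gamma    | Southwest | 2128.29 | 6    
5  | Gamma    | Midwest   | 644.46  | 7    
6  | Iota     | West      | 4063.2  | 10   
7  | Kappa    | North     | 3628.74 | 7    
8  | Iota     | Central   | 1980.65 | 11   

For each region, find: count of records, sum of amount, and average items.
SELECT region,
       COUNT(*) as cnt,
       SUM(amount) as total_amount,
       AVG(items) as avg_items
FROM orders
GROUP BY region

Result:
  Central: 1 records, 1980.65 total amount, 11.00 avg items
  Midwest: 2 records, 944.39 total amount, 9.00 avg items
  North: 2 records, 5419.99 total amount, 8.00 avg items
  Southwest: 1 records, 2128.29 total amount, 6.00 avg items
  West: 2 records, 5934.68 total amount, 7.50 avg items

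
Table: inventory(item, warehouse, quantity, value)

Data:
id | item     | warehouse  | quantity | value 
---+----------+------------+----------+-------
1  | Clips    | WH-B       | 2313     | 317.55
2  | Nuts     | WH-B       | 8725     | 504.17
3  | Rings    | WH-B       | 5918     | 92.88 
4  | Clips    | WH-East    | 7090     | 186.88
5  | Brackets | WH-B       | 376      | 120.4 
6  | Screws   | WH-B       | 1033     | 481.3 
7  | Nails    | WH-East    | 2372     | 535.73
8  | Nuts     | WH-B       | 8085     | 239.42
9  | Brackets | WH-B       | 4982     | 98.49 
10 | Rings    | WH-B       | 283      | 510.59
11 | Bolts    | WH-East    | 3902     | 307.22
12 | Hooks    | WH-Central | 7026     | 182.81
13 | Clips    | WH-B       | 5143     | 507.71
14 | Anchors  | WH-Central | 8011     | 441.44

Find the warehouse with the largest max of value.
SELECT warehouse, MAX(value) as val
FROM inventory
GROUP BY warehouse
ORDER BY val DESC
LIMIT 1

Result: WH-East with max(value) = 535.73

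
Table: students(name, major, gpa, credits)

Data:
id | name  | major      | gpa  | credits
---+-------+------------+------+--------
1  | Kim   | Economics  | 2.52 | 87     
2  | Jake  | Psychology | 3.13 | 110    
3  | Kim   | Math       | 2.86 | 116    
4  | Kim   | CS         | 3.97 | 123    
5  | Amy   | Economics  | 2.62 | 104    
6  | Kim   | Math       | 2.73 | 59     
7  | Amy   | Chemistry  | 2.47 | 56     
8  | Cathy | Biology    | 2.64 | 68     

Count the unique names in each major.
SELECT major, COUNT(DISTINCT name)
FROM students
GROUP BY major

Result:
  Biology: 1 distinct
  CS: 1 distinct
  Chemistry: 1 distinct
  Economics: 2 distinct
  Math: 1 distinct
  Psychology: 1 distinct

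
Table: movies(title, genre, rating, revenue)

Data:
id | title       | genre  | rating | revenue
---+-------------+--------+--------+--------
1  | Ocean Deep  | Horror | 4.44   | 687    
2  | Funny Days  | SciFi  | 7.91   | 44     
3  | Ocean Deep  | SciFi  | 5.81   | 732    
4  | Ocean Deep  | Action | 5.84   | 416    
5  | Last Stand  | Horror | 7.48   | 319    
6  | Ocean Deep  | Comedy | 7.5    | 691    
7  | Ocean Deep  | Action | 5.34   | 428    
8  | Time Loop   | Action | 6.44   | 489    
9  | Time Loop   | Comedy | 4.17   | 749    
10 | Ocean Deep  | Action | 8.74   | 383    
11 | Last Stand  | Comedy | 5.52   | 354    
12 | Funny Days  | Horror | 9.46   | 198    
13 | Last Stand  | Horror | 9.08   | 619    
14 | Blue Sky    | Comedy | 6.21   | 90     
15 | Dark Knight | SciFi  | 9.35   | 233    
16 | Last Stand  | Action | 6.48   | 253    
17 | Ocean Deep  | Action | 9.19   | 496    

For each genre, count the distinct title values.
SELECT genre, COUNT(DISTINCT title)
FROM movies
GROUP BY genre

Result:
  Action: 3 distinct
  Comedy: 4 distinct
  Horror: 3 distinct
  SciFi: 3 distinct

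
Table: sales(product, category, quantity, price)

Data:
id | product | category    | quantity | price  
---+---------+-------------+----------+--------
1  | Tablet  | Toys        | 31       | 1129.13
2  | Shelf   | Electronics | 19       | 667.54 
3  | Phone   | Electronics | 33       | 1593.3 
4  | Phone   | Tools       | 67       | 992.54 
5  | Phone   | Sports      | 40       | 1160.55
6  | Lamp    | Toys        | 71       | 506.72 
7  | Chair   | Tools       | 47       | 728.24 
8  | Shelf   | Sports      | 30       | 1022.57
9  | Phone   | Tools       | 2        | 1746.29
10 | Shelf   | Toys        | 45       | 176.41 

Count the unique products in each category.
SELECT category, COUNT(DISTINCT product)
FROM sales
GROUP BY category

Result:
  Electronics: 2 distinct
  Sports: 2 distinct
  Tools: 2 distinct
  Toys: 3 distinct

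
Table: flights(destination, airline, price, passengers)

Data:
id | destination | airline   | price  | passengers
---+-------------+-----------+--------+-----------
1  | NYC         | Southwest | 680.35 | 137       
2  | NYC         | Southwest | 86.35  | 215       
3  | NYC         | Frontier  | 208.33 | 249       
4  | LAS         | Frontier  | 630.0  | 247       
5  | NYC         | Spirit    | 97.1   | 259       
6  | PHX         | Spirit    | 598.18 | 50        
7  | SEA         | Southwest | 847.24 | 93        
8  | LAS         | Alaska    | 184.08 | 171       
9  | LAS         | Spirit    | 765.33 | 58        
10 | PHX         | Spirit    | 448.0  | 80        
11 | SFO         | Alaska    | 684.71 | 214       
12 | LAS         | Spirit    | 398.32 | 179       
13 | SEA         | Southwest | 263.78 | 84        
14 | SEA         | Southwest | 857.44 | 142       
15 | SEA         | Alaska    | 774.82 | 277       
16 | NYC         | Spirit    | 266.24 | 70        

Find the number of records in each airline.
SELECT airline, COUNT(*) as count
FROM flights
GROUP BY airline

Result:
  Alaska: 3
  Frontier: 2
  Southwest: 5
  Spirit: 6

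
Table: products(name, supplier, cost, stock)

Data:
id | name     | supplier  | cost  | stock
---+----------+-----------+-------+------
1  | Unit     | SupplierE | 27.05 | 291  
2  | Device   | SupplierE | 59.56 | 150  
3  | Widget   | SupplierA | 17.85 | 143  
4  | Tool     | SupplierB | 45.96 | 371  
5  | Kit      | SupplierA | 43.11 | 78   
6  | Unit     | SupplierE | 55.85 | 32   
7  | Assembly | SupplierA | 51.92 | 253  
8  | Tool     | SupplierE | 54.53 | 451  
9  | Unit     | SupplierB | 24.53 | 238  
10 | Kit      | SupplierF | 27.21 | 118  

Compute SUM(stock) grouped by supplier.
SELECT supplier, SUM(stock) as result
FROM products
GROUP BY supplier

Result:
  SupplierA: 474
  SupplierB: 609
  SupplierE: 924
  SupplierF: 118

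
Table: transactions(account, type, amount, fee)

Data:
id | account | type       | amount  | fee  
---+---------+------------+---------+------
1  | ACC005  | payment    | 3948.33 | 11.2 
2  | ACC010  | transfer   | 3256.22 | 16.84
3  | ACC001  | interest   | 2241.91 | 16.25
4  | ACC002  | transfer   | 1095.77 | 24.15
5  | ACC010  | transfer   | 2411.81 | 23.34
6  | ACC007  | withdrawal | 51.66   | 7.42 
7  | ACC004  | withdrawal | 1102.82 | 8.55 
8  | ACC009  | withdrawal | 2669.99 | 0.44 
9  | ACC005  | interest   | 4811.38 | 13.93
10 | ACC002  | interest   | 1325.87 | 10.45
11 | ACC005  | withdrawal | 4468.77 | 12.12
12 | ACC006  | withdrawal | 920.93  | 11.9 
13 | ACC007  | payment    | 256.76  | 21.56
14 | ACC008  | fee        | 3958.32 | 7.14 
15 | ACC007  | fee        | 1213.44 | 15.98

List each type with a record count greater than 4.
SELECT type, COUNT(*) as cnt
FROM transactions
GROUP BY type
HAVING COUNT(*) > 4

Result:
  withdrawal: 5

Note: HAVING filters groups after aggregation, WHERE filters rows before.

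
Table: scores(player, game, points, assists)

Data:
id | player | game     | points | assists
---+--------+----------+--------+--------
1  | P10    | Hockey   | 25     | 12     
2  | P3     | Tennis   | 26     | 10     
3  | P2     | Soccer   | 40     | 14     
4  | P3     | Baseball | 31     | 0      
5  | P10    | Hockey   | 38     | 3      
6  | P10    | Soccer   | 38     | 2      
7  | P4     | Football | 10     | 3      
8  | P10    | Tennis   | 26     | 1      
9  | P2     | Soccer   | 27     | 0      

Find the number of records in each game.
SELECT game, COUNT(*) as count
FROM scores
GROUP BY game

Result:
  Baseball: 1
  Football: 1
  Hockey: 2
  Soccer: 3
  Tennis: 2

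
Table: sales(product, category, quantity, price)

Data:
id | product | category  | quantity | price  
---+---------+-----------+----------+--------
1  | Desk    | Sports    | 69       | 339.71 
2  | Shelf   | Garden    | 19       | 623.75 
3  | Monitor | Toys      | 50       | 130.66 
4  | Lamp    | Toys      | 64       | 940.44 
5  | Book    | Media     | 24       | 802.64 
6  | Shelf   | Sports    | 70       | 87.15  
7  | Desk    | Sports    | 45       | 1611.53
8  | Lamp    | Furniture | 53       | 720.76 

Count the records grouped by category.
SELECT category, COUNT(*) as count
FROM sales
GROUP BY category

Result:
  Furniture: 1
  Garden: 1
  Media: 1
  Sports: 3
  Toys: 2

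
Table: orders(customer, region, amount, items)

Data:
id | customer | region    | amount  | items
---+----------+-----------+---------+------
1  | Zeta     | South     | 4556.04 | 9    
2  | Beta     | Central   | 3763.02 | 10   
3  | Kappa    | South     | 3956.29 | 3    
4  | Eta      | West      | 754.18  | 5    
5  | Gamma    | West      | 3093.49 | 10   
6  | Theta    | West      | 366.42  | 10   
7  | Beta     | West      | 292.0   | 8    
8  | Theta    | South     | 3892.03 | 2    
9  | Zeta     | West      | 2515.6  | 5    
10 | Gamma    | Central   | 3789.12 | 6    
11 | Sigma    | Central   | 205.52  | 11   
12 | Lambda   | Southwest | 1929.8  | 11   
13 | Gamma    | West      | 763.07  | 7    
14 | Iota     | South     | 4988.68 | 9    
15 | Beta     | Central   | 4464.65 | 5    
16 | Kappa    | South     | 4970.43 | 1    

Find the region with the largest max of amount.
SELECT region, MAX(amount) as val
FROM orders
GROUP BY region
ORDER BY val DESC
LIMIT 1

Result: South with max(amount) = 4988.68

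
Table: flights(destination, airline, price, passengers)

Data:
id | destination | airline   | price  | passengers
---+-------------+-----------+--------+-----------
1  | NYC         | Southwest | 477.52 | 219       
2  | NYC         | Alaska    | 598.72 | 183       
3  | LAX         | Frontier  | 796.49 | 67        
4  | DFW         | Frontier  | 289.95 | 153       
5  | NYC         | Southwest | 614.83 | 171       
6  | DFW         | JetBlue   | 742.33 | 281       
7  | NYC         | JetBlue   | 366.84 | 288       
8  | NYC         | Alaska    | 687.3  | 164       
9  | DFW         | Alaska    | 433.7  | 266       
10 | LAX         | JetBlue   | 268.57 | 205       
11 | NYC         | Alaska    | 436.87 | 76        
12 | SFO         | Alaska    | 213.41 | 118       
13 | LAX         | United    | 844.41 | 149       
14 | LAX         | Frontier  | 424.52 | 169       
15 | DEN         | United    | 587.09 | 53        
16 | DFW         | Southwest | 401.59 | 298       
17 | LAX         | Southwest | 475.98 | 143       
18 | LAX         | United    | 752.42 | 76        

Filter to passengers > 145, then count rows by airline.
SELECT airline, COUNT(*)
FROM flights
WHERE passengers > 145
GROUP BY airline

Note: WHERE filters rows before grouping.

Result:
  Alaska: 3
  Frontier: 2
  JetBlue: 3
  Southwest: 3
  United: 1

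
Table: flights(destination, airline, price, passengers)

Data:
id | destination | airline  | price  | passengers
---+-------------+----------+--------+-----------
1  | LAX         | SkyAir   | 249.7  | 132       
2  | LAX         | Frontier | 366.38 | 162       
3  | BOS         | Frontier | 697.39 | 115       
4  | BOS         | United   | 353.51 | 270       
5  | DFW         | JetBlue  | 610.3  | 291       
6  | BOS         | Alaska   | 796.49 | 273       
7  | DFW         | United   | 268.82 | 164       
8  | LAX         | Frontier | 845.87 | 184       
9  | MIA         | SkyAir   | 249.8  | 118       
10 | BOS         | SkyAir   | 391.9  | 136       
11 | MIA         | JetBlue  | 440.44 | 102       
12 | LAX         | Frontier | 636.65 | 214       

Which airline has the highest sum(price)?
SELECT airline, SUM(price) as val
FROM flights
GROUP BY airline
ORDER BY val DESC
LIMIT 1

Result: Frontier with sum(price) = 2546.29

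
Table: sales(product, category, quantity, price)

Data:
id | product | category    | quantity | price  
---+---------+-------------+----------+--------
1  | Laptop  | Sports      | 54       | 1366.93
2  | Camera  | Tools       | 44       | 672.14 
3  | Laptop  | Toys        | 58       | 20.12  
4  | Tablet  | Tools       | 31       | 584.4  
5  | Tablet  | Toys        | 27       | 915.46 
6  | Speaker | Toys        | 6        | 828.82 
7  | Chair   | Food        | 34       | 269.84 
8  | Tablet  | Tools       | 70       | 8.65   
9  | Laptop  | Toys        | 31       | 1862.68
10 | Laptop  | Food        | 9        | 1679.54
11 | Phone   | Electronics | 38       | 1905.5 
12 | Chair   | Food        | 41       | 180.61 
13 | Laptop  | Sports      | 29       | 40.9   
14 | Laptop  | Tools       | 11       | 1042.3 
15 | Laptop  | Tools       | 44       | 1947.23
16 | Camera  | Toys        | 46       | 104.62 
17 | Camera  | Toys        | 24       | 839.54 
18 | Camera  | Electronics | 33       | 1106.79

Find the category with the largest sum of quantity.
SELECT category, SUM(quantity) as val
FROM sales
GROUP BY category
ORDER BY val DESC
LIMIT 1

Result: Tools with sum(quantity) = 200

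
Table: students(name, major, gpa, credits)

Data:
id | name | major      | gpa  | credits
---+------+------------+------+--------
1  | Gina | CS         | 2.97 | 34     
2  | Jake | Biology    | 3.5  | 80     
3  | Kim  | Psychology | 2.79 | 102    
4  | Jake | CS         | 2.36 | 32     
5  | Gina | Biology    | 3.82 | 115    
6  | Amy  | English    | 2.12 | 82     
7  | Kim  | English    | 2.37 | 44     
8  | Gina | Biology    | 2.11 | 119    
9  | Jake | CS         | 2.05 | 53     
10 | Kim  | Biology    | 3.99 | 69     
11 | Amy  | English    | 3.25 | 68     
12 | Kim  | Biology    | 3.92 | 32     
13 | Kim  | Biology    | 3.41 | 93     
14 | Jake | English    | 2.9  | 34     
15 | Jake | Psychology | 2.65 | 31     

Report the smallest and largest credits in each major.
SELECT major, MIN(credits), MAX(credits)
FROM students
GROUP BY major

Result:
  Biology: min=32, max=119
  CS: min=32, max=53
  English: min=34, max=82
  Psychology: min=31, max=102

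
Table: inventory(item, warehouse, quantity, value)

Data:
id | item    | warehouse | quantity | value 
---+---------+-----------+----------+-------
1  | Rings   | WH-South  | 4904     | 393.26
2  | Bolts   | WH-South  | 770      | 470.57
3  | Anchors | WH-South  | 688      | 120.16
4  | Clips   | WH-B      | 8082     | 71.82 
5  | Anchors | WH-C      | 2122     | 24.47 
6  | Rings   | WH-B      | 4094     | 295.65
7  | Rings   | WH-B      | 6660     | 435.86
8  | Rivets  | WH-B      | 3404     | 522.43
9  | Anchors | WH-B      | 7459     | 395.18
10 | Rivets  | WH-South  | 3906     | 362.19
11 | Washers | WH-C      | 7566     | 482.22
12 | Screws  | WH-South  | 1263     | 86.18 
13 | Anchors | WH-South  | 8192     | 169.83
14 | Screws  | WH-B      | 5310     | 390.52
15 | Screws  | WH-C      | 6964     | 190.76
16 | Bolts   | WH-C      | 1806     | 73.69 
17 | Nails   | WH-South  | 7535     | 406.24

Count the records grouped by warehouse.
SELECT warehouse, COUNT(*) as count
FROM inventory
GROUP BY warehouse

Result:
  WH-B: 6
  WH-C: 4
  WH-South: 7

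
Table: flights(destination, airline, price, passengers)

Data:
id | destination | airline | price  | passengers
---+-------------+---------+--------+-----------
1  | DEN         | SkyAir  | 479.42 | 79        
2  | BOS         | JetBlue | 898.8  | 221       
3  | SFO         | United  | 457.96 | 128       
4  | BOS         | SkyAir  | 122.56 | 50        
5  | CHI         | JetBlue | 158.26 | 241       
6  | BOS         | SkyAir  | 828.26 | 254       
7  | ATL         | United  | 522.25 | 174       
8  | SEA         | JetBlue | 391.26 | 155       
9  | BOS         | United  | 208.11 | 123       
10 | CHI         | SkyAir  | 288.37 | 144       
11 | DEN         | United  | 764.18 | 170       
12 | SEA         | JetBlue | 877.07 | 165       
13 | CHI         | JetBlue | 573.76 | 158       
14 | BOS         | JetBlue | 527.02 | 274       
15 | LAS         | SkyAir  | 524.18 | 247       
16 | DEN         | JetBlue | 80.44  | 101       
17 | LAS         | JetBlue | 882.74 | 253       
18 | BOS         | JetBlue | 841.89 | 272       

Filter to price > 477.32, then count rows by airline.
SELECT airline, COUNT(*)
FROM flights
WHERE price > 477.32
GROUP BY airline

Note: WHERE filters rows before grouping.

Result:
  JetBlue: 6
  SkyAir: 3
  United: 2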